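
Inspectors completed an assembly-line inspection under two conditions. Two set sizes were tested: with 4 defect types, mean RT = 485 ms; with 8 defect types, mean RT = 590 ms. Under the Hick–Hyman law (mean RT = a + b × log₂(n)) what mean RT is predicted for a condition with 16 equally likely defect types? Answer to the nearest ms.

695 ms

With log₂ n on the abscissa the relation is linear; from the two conditions:
  b = (590 − 485) / (log₂ 8 − log₂ 4) = 105 / (3 − 2) = 105 ms/bit
  a = 485 − 105 × 2 = 275 ms
Then RT(16) = 275 + 105 × log₂ 16 = 275 + 105 × 4 ≈ 695.000 ms.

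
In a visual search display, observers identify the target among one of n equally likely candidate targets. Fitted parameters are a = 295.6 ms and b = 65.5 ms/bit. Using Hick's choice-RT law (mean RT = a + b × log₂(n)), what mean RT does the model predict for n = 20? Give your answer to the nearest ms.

579 ms

log₂(20) = 4.3219 bits, so RT = 295.6 + 65.5 × 4.3219 ≈ 578.686 ms.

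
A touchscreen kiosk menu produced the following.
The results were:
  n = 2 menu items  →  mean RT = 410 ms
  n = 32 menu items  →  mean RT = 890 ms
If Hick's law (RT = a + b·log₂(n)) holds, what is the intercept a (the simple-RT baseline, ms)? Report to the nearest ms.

290 ms

b = (RT₂ − RT₁)/(log₂ n₂ − log₂ n₁) = (890 − 410)/(5 − 1) = 120 ms/bit.
a = RT₁ − b·log₂ n₁ = 410 − 120 × 1 = 290.000 ms.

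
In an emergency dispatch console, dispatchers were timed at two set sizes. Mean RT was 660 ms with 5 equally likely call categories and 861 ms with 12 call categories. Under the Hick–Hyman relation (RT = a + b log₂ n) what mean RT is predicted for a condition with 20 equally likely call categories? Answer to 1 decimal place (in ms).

Solve the two-equation system in a and b:
  b = (861 − 660) / (log₂ 12 − log₂ 5) = 201 / (3.5850 − 2.3219) = 159.141 ms/bit
  a = 660 − 159.141 × 2.3219 = 290.487 ms
Then RT(20) = 290.487 + 159.141 × log₂ 20 = 290.487 + 159.141 × 4.3219 ≈ 978.281 ms.

978.3 ms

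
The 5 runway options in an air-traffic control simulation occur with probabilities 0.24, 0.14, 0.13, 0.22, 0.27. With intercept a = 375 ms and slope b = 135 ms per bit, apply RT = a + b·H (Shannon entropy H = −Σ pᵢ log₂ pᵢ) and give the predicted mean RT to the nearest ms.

681 ms

Entropy contributions −pᵢ log₂ pᵢ: 0.4941, 0.3971, 0.3826, 0.4806, 0.5100; sum H = 2.2645 bits.
RT = a + bH = 375 + 135·2.2645 = 680.71 ms.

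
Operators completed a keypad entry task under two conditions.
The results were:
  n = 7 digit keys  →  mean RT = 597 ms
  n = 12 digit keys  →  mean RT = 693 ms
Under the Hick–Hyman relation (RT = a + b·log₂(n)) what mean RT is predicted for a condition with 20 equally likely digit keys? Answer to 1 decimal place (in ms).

784.0 ms

RT is linear in log₂ n, so two points fix the line:
  b = (693 − 597) / (log₂ 12 − log₂ 7) = 96 / (3.5850 − 2.8074) = 123.456 ms/bit
  a = 597 − 123.456 × 2.8074 = 250.416 ms
Then RT(20) = 250.416 + 123.456 × log₂ 20 = 250.416 + 123.456 × 4.3219 ≈ 783.983 ms.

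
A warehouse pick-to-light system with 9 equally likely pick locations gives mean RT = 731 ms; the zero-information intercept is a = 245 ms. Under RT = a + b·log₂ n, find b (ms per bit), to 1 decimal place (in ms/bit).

b = (731 − 245) / log₂(9) = 486 / 3.1699 = 153.316 ms/bit.

153.3 ms/bit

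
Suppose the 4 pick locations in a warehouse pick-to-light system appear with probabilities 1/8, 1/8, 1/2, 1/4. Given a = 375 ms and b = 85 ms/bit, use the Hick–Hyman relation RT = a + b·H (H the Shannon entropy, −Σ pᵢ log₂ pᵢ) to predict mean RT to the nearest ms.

Each term −pᵢ log₂ pᵢ: 0.125·3 + 0.125·3 + 0.5·1 + 0.25·2; summed, H = 1.750 bits.
Mean RT = a + bH = 375 + 85·1.750 = 523.75 ms.

524 ms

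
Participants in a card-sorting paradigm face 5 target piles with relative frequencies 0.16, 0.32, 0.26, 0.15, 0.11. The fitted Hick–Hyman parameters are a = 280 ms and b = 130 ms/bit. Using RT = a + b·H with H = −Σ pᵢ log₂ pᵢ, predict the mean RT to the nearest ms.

568 ms

H = 0.16·log₂(1/0.16) + 0.32·log₂(1/0.32) + 0.26·log₂(1/0.26) + 0.15·log₂(1/0.15) + 0.11·log₂(1/0.11) = 2.2152 bits.
RT = 280 + 130 × 2.2152 = 567.97 ms.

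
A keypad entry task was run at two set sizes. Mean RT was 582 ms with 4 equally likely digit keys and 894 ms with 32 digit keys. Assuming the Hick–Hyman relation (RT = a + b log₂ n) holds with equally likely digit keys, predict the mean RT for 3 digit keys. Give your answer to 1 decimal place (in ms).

538.8 ms

With log₂ n on the abscissa the relation is linear; from the two conditions:
  b = (894 − 582) / (log₂ 32 − log₂ 4) = 312 / (5 − 2) = 104.000 ms/bit
  a = 582 − 104.000 × 2 = 374.000 ms
Then RT(3) = 374.000 + 104.000 × log₂ 3 = 374.000 + 104.000 × 1.5850 ≈ 538.836 ms.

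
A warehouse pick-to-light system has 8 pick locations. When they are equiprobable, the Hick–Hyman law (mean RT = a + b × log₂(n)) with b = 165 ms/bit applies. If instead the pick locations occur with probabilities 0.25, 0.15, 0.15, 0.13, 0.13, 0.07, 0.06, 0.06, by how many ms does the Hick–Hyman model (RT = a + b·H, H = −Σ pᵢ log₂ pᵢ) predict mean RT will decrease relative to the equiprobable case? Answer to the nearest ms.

26 ms

The RT saving is b·ΔH. Equiprobable H₀ = log₂(8) = 3.0000 bits; with the given probabilities H = 2.8420 bits.
b·(H₀ − H) = 165 × (3.0000 − 2.8420) = 26.07 ms.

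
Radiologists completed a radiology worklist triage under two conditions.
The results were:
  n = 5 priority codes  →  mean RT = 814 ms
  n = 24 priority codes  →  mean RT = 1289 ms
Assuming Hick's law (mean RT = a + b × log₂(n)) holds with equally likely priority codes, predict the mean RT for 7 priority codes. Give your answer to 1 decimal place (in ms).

915.9 ms

Fit slope and intercept:
  b = (1289 − 814) / (log₂ 24 − log₂ 5) = 475 / (4.5850 − 2.3219) = 209.895 ms/bit
  a = 814 − 209.895 × 2.3219 = 326.638 ms
Then RT(7) = 326.638 + 209.895 × log₂ 7 = 326.638 + 209.895 × 2.8074 ≈ 915.889 ms.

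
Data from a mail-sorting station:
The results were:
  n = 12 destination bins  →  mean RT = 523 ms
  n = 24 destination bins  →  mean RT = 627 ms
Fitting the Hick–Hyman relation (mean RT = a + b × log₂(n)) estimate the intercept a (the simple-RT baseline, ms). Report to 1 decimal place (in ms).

150.2 ms

The slope on a log₂ axis is (627 − 523) / (4.5850 − 3.5850) = 104.000 ms/bit.
Intercept: a = 523 − 104.000·log₂(12) = 150.164 ms.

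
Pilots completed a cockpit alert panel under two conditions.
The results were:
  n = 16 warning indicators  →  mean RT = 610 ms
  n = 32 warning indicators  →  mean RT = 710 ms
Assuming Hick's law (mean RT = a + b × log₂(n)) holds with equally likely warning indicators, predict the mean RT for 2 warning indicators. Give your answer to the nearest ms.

310 ms

Fit slope and intercept:
  b = (710 − 610) / (log₂ 32 − log₂ 16) = 100 / (5 − 4) = 100 ms/bit
  a = 610 − 100 × 4 = 210 ms
Then RT(2) = 210 + 100 × log₂ 2 = 210 + 100 × 1 ≈ 310.000 ms.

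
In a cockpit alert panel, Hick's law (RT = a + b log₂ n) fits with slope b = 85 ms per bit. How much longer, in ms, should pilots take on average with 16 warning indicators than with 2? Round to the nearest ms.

ΔRT = (a + b log₂ n₂) − (a + b log₂ n₁) = b·(log₂ n₂ − log₂ n₁).
log₂(16) − log₂(2) = log₂(16/2) = log₂(8) = 3.
ΔRT = 85 × 3.0000 = 255.000 ms.

255 ms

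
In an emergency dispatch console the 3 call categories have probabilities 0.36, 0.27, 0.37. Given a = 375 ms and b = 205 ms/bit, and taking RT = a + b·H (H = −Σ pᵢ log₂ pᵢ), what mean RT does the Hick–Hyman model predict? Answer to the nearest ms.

H = 0.36·log₂(1/0.36) + 0.27·log₂(1/0.27) + 0.37·log₂(1/0.37) = 1.5714 bits.
RT = 375 + 205 × 1.5714 = 697.13 ms.

697 ms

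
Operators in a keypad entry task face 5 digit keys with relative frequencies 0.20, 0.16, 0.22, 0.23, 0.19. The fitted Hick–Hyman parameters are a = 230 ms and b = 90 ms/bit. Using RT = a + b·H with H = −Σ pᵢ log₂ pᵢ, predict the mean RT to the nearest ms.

438 ms

Entropy contributions −pᵢ log₂ pᵢ: 0.4644, 0.4230, 0.4806, 0.4877, 0.4552; sum H = 2.3109 bits.
RT = a + bH = 230 + 90·2.3109 = 437.98 ms.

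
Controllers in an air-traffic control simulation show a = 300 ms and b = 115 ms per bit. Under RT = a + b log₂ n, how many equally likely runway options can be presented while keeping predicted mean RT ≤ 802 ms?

20

Information budget: (802 − 300)/115 = 4.3652 bits, so n ≤ 2^4.3652 = 20.609 → at most 20.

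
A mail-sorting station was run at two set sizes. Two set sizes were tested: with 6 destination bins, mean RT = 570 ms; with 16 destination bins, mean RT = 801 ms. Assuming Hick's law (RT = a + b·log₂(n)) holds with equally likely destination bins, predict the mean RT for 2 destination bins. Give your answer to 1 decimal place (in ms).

311.3 ms

RT is linear in log₂ n, so two points fix the line:
  b = (801 − 570) / (log₂ 16 − log₂ 6) = 231 / (4 − 2.5850) = 163.247 ms/bit
  a = 570 − 163.247 × 2.5850 = 148.014 ms
Then RT(2) = 148.014 + 163.247 × log₂ 2 = 148.014 + 163.247 × 1 ≈ 311.260 ms.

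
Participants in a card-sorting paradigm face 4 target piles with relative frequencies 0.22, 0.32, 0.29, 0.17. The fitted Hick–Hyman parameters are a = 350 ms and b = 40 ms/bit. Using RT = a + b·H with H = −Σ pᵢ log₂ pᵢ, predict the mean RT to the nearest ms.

Entropy contributions −pᵢ log₂ pᵢ: 0.4806, 0.5260, 0.5179, 0.4346; sum H = 1.9591 bits.
RT = a + bH = 350 + 40·1.9591 = 428.36 ms.

428 ms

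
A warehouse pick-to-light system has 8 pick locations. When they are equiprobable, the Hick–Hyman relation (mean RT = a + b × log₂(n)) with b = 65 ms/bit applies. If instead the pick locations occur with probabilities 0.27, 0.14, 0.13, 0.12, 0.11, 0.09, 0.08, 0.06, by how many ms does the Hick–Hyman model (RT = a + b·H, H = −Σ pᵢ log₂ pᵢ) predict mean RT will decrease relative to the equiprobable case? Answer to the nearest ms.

9 ms

The RT saving is b·ΔH. Equiprobable H₀ = log₂(8) = 3.0000 bits; with the given probabilities H = 2.8548 bits.
b·(H₀ − H) = 65 × (3.0000 − 2.8548) = 9.44 ms.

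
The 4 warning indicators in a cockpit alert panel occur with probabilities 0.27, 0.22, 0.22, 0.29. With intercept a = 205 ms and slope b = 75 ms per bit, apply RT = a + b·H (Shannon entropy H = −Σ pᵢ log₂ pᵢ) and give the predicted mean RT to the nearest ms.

Entropy contributions −pᵢ log₂ pᵢ: 0.5100, 0.4806, 0.4806, 0.5179; sum H = 1.9891 bits.
RT = a + bH = 205 + 75·1.9891 = 354.18 ms.

354 ms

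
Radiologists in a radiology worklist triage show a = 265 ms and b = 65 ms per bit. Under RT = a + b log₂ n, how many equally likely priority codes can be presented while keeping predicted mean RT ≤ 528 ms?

16

Set 265 + 65·log₂ n ≤ 528 → log₂ n ≤ (528 − 265)/65 = 4.0462.
So n ≤ 2^4.0462 = 16.520; the largest integer n is 16.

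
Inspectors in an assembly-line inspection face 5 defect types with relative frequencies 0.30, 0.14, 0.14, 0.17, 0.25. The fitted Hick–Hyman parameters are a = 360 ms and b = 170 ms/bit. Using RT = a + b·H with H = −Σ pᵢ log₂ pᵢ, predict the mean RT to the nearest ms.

Entropy contributions −pᵢ log₂ pᵢ: 0.5211, 0.3971, 0.3971, 0.4346, 0.5000; sum H = 2.2499 bits.
RT = a + bH = 360 + 170·2.2499 = 742.48 ms.

742 ms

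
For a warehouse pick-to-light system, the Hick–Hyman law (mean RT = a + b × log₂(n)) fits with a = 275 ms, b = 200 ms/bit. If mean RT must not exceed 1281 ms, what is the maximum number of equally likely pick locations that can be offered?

Information budget: (1281 − 275)/200 = 5.0300 bits, so n ≤ 2^5.0300 = 32.672 → at most 32.

32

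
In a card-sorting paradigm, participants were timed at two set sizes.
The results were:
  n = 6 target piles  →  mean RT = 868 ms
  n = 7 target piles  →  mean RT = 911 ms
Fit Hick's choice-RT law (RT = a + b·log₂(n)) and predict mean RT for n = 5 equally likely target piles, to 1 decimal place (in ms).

RT is linear in log₂ n, so two points fix the line:
  b = (911 − 868) / (log₂ 7 − log₂ 6) = 43 / (2.8074 − 2.5850) = 193.352 ms/bit
  a = 868 − 193.352 × 2.5850 = 368.193 ms
Then RT(5) = 368.193 + 193.352 × log₂ 5 = 368.193 + 193.352 × 2.3219 ≈ 817.142 ms.

817.1 ms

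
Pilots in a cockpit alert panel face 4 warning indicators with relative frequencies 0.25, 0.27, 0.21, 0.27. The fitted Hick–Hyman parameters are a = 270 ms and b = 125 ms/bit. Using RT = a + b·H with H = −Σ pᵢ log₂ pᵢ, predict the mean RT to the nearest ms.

519 ms

H = 0.25·log₂(1/0.25) + 0.27·log₂(1/0.27) + 0.21·log₂(1/0.21) + 0.27·log₂(1/0.27) = 1.9929 bits.
RT = 270 + 125 × 1.9929 = 519.11 ms.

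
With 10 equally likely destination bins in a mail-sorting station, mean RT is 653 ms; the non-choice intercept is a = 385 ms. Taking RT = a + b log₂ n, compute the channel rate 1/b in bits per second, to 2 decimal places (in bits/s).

b = (653 − 385)/log₂ 10 = 268/3.3219 = 80.676 ms per bit = 0.08068 s/bit; the reciprocal is 12.395 bits/s.

12.40 bits/s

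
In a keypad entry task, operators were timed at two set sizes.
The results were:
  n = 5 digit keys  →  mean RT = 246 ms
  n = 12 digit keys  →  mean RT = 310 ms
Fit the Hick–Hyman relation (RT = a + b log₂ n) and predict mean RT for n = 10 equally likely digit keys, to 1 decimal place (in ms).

296.7 ms

RT is linear in log₂ n, so two points fix the line:
  b = (310 − 246) / (log₂ 12 − log₂ 5) = 64 / (3.5850 − 2.3219) = 50.672 ms/bit
  a = 246 − 50.672 × 2.3219 = 128.344 ms
Then RT(10) = 128.344 + 50.672 × log₂ 10 = 128.344 + 50.672 × 3.3219 ≈ 296.672 ms.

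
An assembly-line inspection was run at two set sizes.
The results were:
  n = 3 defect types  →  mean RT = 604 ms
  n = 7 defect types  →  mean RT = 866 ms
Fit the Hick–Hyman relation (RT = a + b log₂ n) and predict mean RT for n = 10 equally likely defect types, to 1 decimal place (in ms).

Fit slope and intercept:
  b = (866 − 604) / (log₂ 7 − log₂ 3) = 262 / (2.8074 − 1.5850) = 214.334 ms/bit
  a = 604 − 214.334 × 1.5850 = 264.289 ms
Then RT(10) = 264.289 + 214.334 × log₂ 10 = 264.289 + 214.334 × 3.3219 ≈ 976.290 ms.

976.3 ms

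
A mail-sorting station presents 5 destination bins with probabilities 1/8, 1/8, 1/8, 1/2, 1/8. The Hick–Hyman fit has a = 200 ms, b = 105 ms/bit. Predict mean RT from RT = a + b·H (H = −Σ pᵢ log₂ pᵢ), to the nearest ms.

410 ms

Each term −pᵢ log₂ pᵢ: 0.125·3 + 0.125·3 + 0.125·3 + 0.5·1 + 0.125·3; summed, H = 2.000 bits.
Mean RT = a + bH = 200 + 105·2.000 = 410.00 ms.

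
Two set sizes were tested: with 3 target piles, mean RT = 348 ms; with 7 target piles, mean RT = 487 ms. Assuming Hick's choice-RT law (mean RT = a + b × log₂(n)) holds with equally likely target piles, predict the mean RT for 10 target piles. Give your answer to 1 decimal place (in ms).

545.5 ms

With log₂ n on the abscissa the relation is linear; from the two conditions:
  b = (487 − 348) / (log₂ 7 − log₂ 3) = 139 / (2.8074 − 1.5850) = 113.711 ms/bit
  a = 348 − 113.711 × 1.5850 = 167.772 ms
Then RT(10) = 167.772 + 113.711 × log₂ 10 = 167.772 + 113.711 × 3.3219 ≈ 545.513 ms.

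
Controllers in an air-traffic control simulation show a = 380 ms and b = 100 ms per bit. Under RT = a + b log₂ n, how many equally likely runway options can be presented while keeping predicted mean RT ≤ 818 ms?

100·log₂ n ≤ 818 − 380 = 438, giving log₂ n ≤ 4.3800 and n ≤ 20.821. The largest whole number is 20.

20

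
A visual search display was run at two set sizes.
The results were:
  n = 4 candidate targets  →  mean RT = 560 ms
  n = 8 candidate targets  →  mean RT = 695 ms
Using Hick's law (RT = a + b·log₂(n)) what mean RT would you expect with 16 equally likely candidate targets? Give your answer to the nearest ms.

RT is linear in log₂ n, so two points fix the line:
  b = (695 − 560) / (log₂ 8 − log₂ 4) = 135 / (3 − 2) = 135 ms/bit
  a = 560 − 135 × 2 = 290 ms
Then RT(16) = 290 + 135 × log₂ 16 = 290 + 135 × 4 ≈ 830.000 ms.

830 ms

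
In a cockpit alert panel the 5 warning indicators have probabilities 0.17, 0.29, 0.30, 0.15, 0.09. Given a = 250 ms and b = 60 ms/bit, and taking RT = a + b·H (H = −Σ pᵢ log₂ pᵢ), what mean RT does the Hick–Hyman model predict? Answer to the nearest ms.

Entropy contributions −pᵢ log₂ pᵢ: 0.4346, 0.5179, 0.5211, 0.4105, 0.3127; sum H = 2.1968 bits.
RT = a + bH = 250 + 60·2.1968 = 381.81 ms.

382 ms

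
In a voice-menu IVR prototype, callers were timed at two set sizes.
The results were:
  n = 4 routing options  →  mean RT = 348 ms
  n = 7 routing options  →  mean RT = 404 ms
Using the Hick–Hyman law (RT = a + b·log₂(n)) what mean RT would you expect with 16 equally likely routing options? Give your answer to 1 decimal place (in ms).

486.7 ms

Fit slope and intercept:
  b = (404 − 348) / (log₂ 7 − log₂ 4) = 56 / (2.8074 − 2) = 69.362 ms/bit
  a = 348 − 69.362 × 2 = 209.275 ms
Then RT(16) = 209.275 + 69.362 × log₂ 16 = 209.275 + 69.362 × 4 ≈ 486.725 ms.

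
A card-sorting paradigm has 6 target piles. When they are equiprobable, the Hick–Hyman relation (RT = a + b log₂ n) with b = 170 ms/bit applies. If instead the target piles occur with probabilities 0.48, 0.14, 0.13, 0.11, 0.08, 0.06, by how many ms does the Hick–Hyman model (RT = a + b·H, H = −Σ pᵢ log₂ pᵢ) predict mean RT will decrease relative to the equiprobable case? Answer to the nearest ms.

The RT saving is b·ΔH. Equiprobable H₀ = log₂(6) = 2.5850 bits; with the given probabilities H = 2.1734 bits.
b·(H₀ − H) = 170 × (2.5850 − 2.1734) = 69.97 ms.

70 ms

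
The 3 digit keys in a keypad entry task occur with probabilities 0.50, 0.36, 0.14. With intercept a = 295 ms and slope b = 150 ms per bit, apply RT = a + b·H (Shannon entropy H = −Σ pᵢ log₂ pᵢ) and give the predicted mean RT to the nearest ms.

509 ms

H = 0.50·log₂(1/0.50) + 0.36·log₂(1/0.36) + 0.14·log₂(1/0.14) = 1.4277 bits.
RT = 295 + 150 × 1.4277 = 509.16 ms.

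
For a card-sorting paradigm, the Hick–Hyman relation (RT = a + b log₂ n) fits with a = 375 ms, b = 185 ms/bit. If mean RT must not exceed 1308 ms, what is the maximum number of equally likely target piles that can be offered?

32

Set 375 + 185·log₂ n ≤ 1308 → log₂ n ≤ (1308 − 375)/185 = 5.0432.
So n ≤ 2^5.0432 = 32.974; the largest integer n is 32.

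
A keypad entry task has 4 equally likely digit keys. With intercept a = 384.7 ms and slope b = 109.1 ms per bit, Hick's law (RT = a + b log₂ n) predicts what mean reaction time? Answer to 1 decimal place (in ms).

602.9 ms

log₂(4) = 2 bits, so RT = 384.7 + 109.1 × 2 ≈ 602.900 ms.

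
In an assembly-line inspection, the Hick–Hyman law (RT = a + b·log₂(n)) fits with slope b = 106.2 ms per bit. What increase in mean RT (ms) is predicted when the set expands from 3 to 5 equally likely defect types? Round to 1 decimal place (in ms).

Only the slope matters, since a is common to both: ΔRT = b·log₂(n₂/n₁).
log₂(5) − log₂(3) = 2.3219 − 1.5850 = 0.7370.
ΔRT = 106.2 × 0.7370 = 78.266 ms.

78.3 ms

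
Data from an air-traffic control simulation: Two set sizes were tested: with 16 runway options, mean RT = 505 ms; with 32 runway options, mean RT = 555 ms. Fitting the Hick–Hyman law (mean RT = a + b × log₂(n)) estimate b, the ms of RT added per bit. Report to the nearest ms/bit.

50 ms/bit

Slope: b = (555 − 505) / (log₂ 32 − log₂ 16) = 50/1.0000 = 50 ms/bit.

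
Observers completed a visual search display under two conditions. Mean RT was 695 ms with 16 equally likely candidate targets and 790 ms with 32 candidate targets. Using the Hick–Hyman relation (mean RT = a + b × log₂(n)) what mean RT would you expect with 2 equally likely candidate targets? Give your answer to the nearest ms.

Solve the two-equation system in a and b:
  b = (790 − 695) / (log₂ 32 − log₂ 16) = 95 / (5 − 4) = 95 ms/bit
  a = 695 − 95 × 4 = 315 ms
Then RT(2) = 315 + 95 × log₂ 2 = 315 + 95 × 1 ≈ 410.000 ms.

410 ms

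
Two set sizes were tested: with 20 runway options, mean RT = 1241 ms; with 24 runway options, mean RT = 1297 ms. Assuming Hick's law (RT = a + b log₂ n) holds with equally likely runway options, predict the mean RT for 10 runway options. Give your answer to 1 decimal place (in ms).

RT is linear in log₂ n, so two points fix the line:
  b = (1297 − 1241) / (log₂ 24 − log₂ 20) = 56 / (4.5850 − 4.3219) = 212.900 ms/bit
  a = 1241 − 212.900 × 4.3219 = 320.862 ms
Then RT(10) = 320.862 + 212.900 × log₂ 10 = 320.862 + 212.900 × 3.3219 ≈ 1028.100 ms.

1028.1 ms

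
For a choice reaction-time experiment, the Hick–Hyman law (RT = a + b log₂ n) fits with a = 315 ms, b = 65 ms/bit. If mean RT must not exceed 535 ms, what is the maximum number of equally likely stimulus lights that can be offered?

10

Set 315 + 65·log₂ n ≤ 535 → log₂ n ≤ (535 − 315)/65 = 3.3846.
So n ≤ 2^3.3846 = 10.444; the largest integer n is 10.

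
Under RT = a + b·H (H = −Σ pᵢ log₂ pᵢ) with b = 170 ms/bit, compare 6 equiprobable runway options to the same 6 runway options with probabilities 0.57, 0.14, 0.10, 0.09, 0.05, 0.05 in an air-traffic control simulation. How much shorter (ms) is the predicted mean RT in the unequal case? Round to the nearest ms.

Equiprobable entropy H₀ = log₂ 6 = 2.5850 bits.
Skewed entropy H = −Σ pᵢ log₂ pᵢ = 1.9364 bits.
ΔRT = b·(H₀ − H) = 170 × 0.6486 = 110.26 ms.

110 ms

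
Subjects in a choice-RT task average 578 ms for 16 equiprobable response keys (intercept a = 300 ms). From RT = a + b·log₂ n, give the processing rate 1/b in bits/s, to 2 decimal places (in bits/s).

b = (578 − 300)/log₂ 16 = 278/4 = 69.500 ms per bit = 0.06950 s/bit; the reciprocal is 14.388 bits/s.

14.39 bits/s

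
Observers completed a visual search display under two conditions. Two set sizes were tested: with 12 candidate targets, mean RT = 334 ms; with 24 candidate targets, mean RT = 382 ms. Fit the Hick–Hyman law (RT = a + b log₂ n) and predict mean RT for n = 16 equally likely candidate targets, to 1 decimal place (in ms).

Fit slope and intercept:
  b = (382 − 334) / (log₂ 24 − log₂ 12) = 48 / (4.5850 − 3.5850) = 48.000 ms/bit
  a = 334 − 48.000 × 3.5850 = 161.922 ms
Then RT(16) = 161.922 + 48.000 × log₂ 16 = 161.922 + 48.000 × 4 ≈ 353.922 ms.

353.9 ms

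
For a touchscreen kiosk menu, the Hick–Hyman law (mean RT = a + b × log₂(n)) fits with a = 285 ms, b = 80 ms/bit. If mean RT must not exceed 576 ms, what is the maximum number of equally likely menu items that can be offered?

80·log₂ n ≤ 576 − 285 = 291, giving log₂ n ≤ 3.6375 and n ≤ 12.445. The largest whole number is 12.

12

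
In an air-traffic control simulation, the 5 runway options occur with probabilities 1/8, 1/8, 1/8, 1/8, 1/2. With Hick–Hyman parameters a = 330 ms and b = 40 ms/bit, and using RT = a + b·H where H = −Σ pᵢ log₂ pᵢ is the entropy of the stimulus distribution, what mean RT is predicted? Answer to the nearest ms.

410 ms

Each term −pᵢ log₂ pᵢ: 0.125·3 + 0.125·3 + 0.125·3 + 0.125·3 + 0.5·1; summed, H = 2.000 bits.
Mean RT = a + bH = 330 + 40·2.000 = 410.00 ms.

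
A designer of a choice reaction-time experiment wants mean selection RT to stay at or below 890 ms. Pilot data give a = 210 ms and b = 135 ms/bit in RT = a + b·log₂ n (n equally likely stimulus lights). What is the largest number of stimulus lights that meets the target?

Information budget: (890 − 210)/135 = 5.0370 bits, so n ≤ 2^5.0370 = 32.832 → at most 32.

32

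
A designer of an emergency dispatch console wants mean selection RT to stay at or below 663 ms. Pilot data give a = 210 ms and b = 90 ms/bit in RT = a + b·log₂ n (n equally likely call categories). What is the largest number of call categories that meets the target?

32

Information budget: (663 − 210)/90 = 5.0333 bits, so n ≤ 2^5.0333 = 32.748 → at most 32.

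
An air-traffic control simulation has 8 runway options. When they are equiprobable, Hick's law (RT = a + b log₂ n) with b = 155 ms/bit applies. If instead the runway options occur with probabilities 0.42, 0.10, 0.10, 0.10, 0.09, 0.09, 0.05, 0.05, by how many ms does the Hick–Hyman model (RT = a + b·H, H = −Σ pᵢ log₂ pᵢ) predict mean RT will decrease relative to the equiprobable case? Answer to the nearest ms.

65 ms

Equiprobable entropy H₀ = log₂ 8 = 3.0000 bits.
Skewed entropy H = −Σ pᵢ log₂ pᵢ = 2.5797 bits.
ΔRT = b·(H₀ − H) = 155 × 0.4203 = 65.14 ms.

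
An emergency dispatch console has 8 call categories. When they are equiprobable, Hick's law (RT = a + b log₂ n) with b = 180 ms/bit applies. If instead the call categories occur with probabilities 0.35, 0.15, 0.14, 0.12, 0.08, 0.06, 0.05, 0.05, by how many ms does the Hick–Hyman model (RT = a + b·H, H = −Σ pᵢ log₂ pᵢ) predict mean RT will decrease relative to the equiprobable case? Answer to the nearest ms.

Equiprobable entropy H₀ = log₂ 8 = 3.0000 bits.
Skewed entropy H = −Σ pᵢ log₂ pᵢ = 2.6721 bits.
ΔRT = b·(H₀ − H) = 180 × 0.3279 = 59.03 ms.

59 ms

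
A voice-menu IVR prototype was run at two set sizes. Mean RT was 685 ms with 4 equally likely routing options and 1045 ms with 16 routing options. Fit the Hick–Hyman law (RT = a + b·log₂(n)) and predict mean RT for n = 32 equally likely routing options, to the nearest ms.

1225 ms

Solve the two-equation system in a and b:
  b = (1045 − 685) / (log₂ 16 − log₂ 4) = 360 / (4 − 2) = 180 ms/bit
  a = 685 − 180 × 2 = 325 ms
Then RT(32) = 325 + 180 × log₂ 32 = 325 + 180 × 5 ≈ 1225.000 ms.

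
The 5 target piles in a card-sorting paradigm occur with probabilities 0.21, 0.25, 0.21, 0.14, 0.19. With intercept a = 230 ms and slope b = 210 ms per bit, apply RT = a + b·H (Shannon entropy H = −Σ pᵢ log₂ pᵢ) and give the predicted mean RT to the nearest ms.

713 ms

H = 0.21·log₂(1/0.21) + 0.25·log₂(1/0.25) + 0.21·log₂(1/0.21) + 0.14·log₂(1/0.14) + 0.19·log₂(1/0.19) = 2.2980 bits.
RT = 230 + 210 × 2.2980 = 712.58 ms.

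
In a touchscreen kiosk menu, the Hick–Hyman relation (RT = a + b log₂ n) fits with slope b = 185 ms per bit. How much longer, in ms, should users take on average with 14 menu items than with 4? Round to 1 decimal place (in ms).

334.4 ms

The intercept a cancels: ΔRT = b·(log₂ n₂ − log₂ n₁) = b·log₂(n₂/n₁).
log₂(14) − log₂(4) = 3.8074 − 2 = 1.8074.
ΔRT = 185 × 1.8074 = 334.361 ms.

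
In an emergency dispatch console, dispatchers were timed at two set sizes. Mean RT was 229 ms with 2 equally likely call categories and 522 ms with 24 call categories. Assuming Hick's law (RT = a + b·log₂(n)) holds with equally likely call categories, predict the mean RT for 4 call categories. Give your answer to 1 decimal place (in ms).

RT is linear in log₂ n, so two points fix the line:
  b = (522 − 229) / (log₂ 24 − log₂ 2) = 293 / (4.5850 − 1) = 81.730 ms/bit
  a = 229 − 81.730 × 1 = 147.270 ms
Then RT(4) = 147.270 + 81.730 × log₂ 4 = 147.270 + 81.730 × 2 ≈ 310.730 ms.

310.7 ms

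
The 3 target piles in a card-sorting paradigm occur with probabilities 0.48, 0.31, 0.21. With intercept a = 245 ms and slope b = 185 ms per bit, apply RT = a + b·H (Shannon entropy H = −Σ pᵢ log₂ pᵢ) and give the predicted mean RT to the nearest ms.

H = 0.48·log₂(1/0.48) + 0.31·log₂(1/0.31) + 0.21·log₂(1/0.21) = 1.5049 bits.
RT = 245 + 185 × 1.5049 = 523.40 ms.

523 ms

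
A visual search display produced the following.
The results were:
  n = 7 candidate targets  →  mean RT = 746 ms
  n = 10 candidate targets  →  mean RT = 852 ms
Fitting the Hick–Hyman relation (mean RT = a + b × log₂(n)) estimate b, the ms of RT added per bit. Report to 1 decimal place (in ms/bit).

206.0 ms/bit

b = (RT₂ − RT₁)/(log₂ n₂ − log₂ n₁) = (852 − 746)/(3.3219 − 2.8074) = 205.996 ms/bit.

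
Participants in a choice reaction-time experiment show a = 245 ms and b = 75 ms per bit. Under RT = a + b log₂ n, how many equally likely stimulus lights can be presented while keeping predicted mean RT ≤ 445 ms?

6

Information budget: (445 − 245)/75 = 2.6667 bits, so n ≤ 2^2.6667 = 6.350 → at most 6.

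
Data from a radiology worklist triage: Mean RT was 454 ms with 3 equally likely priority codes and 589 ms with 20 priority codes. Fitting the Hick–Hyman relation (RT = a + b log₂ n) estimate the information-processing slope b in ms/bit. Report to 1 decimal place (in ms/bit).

Slope: b = (589 − 454) / (log₂ 20 − log₂ 3) = 135/2.7370 = 49.325 ms/bit.

49.3 ms/bit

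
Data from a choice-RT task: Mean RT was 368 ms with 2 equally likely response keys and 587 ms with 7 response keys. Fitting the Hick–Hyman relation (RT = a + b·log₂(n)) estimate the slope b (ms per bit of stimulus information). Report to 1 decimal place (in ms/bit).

Slope: b = (587 − 368) / (log₂ 7 − log₂ 2) = 219/1.8074 = 121.172 ms/bit.

121.2 ms/bit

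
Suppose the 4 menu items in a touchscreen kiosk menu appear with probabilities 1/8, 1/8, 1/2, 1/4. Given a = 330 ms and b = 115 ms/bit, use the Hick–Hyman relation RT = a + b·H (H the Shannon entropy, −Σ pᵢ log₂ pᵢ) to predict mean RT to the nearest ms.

531 ms

H = −Σ pᵢ log₂ pᵢ = 0.125·3 + 0.125·3 + 0.5·1 + 0.25·2 = 1.750 bits.
RT = 330 + 115 × 1.750 = 531.25 ms.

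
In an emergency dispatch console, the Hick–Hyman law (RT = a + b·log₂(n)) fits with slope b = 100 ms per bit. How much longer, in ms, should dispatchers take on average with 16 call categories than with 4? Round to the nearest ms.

200 ms

Only the slope matters, since a is common to both: ΔRT = b·log₂(n₂/n₁).
log₂(16) − log₂(4) = log₂(16/4) = log₂(4) = 2.
ΔRT = 100 × 2.0000 = 200.000 ms.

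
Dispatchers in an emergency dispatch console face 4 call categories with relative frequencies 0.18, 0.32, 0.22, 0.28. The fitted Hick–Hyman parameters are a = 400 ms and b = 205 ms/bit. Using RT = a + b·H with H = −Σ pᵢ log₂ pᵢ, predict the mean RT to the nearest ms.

H = 0.18·log₂(1/0.18) + 0.32·log₂(1/0.32) + 0.22·log₂(1/0.22) + 0.28·log₂(1/0.28) = 1.9661 bits.
RT = 400 + 205 × 1.9661 = 803.06 ms.

803 ms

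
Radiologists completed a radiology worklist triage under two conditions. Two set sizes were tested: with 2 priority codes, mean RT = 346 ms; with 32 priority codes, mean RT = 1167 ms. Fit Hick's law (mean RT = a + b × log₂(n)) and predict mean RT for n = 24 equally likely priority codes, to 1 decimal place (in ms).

Fit slope and intercept:
  b = (1167 − 346) / (log₂ 32 − log₂ 2) = 821 / (5 − 1) = 205.250 ms/bit
  a = 346 − 205.250 × 1 = 140.750 ms
Then RT(24) = 140.750 + 205.250 × log₂ 24 = 140.750 + 205.250 × 4.5850 ≈ 1081.814 ms.

1081.8 ms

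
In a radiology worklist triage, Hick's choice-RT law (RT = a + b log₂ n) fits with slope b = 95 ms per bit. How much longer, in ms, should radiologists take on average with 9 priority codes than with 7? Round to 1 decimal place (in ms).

34.4 ms

The intercept a cancels: ΔRT = b·(log₂ n₂ − log₂ n₁) = b·log₂(n₂/n₁).
log₂(9) − log₂(7) = 3.1699 − 2.8074 = 0.3626.
ΔRT = 95 × 0.3626 = 34.444 ms.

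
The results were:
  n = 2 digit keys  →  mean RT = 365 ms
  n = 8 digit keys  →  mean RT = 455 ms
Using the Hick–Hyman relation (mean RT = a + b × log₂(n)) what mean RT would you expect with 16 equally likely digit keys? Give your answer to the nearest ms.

Solve the two-equation system in a and b:
  b = (455 − 365) / (log₂ 8 − log₂ 2) = 90 / (3 − 1) = 45 ms/bit
  a = 365 − 45 × 1 = 320 ms
Then RT(16) = 320 + 45 × log₂ 16 = 320 + 45 × 4 ≈ 500.000 ms.

500 ms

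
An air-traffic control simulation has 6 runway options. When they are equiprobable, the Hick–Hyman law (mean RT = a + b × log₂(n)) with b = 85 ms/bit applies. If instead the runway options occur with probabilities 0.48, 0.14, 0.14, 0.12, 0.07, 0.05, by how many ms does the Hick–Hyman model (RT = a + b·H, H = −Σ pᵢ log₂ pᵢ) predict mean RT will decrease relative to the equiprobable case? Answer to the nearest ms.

The RT saving is b·ΔH. Equiprobable H₀ = log₂(6) = 2.5850 bits; with the given probabilities H = 2.1542 bits.
b·(H₀ − H) = 85 × (2.5850 − 2.1542) = 36.61 ms.

37 ms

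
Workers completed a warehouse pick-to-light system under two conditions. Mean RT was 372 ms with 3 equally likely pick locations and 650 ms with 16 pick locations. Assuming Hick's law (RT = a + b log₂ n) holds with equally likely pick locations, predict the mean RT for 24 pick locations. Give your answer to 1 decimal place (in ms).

Fit slope and intercept:
  b = (650 − 372) / (log₂ 16 − log₂ 3) = 278 / (4 − 1.5850) = 115.112 ms/bit
  a = 372 − 115.112 × 1.5850 = 189.552 ms
Then RT(24) = 189.552 + 115.112 × log₂ 24 = 189.552 + 115.112 × 4.5850 ≈ 717.336 ms.

717.3 ms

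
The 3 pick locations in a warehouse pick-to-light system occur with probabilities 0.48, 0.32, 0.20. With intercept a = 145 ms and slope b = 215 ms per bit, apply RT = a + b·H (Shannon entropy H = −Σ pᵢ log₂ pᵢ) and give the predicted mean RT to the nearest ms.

467 ms

H = 0.48·log₂(1/0.48) + 0.32·log₂(1/0.32) + 0.20·log₂(1/0.20) = 1.4987 bits.
RT = 145 + 215 × 1.4987 = 467.22 ms.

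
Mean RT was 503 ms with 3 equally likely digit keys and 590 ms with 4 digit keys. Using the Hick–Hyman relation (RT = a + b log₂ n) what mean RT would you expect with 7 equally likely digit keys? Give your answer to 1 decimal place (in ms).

With log₂ n on the abscissa the relation is linear; from the two conditions:
  b = (590 − 503) / (log₂ 4 − log₂ 3) = 87 / (2 − 1.5850) = 209.620 ms/bit
  a = 503 − 209.620 × 1.5850 = 170.761 ms
Then RT(7) = 170.761 + 209.620 × log₂ 7 = 170.761 + 209.620 × 2.8074 ≈ 759.237 ms.

759.2 ms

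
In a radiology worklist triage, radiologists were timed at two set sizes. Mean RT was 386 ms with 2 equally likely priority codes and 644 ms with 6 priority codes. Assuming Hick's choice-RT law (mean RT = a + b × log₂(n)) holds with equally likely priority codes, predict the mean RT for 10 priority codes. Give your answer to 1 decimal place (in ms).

764.0 ms

RT is linear in log₂ n, so two points fix the line:
  b = (644 − 386) / (log₂ 6 − log₂ 2) = 258 / (2.5850 − 1) = 162.780 ms/bit
  a = 386 − 162.780 × 1 = 223.220 ms
Then RT(10) = 223.220 + 162.780 × log₂ 10 = 223.220 + 162.780 × 3.3219 ≈ 763.963 ms.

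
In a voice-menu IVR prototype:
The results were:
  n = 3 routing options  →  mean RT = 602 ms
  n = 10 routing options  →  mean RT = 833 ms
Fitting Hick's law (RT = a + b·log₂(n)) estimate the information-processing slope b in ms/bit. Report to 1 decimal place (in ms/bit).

The slope on a log₂ axis is (833 − 602) / (3.3219 − 1.5850) = 132.991 ms/bit.

133.0 ms/bit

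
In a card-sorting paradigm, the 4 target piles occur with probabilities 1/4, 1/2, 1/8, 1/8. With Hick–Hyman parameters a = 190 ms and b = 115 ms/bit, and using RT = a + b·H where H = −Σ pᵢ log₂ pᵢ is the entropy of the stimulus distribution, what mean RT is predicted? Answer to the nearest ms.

391 ms

H = −Σ pᵢ log₂ pᵢ = 0.25·2 + 0.5·1 + 0.125·3 + 0.125·3 = 1.750 bits.
RT = 190 + 115 × 1.750 = 391.25 ms.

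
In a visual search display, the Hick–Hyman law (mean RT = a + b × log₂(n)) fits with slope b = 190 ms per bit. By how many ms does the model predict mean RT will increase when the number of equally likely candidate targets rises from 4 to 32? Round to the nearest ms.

570 ms

ΔRT = (a + b log₂ n₂) − (a + b log₂ n₁) = b·(log₂ n₂ − log₂ n₁).
log₂(32) − log₂(4) = log₂(32/4) = log₂(8) = 3.
ΔRT = 190 × 3.0000 = 570.000 ms.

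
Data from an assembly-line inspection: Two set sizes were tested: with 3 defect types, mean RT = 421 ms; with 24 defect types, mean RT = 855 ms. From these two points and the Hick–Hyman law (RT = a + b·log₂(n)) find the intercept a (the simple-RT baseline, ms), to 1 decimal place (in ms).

191.7 ms

Slope: b = (855 − 421) / (log₂ 24 − log₂ 3) = 434/3.0000 = 144.667 ms/bit.
Intercept: a = 421 − 144.667·log₂(3) = 191.709 ms.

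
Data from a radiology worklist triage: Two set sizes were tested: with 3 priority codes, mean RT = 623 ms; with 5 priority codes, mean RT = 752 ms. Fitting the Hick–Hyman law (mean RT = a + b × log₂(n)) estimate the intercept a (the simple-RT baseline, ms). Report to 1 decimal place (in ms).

345.6 ms

The slope on a log₂ axis is (752 − 623) / (2.3219 − 1.5850) = 175.042 ms/bit.
a = RT₁ − b·log₂ n₁ = 623 − 175.042 × 1.5850 = 345.565 ms.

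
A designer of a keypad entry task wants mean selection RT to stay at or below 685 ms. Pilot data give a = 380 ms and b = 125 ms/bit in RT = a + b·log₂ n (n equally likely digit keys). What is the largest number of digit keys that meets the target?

5

Information budget: (685 − 380)/125 = 2.4400 bits, so n ≤ 2^2.4400 = 5.426 → at most 5.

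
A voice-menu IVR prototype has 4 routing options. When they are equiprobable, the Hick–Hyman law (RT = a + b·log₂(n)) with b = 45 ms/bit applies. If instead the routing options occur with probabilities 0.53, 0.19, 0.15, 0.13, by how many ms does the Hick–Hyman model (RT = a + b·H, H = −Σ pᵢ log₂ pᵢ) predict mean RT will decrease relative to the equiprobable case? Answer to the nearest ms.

The RT saving is b·ΔH. Equiprobable H₀ = log₂(4) = 2.0000 bits; with the given probabilities H = 1.7339 bits.
b·(H₀ − H) = 45 × (2.0000 − 1.7339) = 11.98 ms.

12 ms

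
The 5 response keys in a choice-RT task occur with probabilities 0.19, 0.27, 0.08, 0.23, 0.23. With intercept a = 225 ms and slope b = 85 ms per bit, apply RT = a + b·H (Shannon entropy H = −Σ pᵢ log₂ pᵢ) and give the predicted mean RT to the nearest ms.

Entropy contributions −pᵢ log₂ pᵢ: 0.4552, 0.5100, 0.2915, 0.4877, 0.4877; sum H = 2.2321 bits.
RT = a + bH = 225 + 85·2.2321 = 414.73 ms.

415 ms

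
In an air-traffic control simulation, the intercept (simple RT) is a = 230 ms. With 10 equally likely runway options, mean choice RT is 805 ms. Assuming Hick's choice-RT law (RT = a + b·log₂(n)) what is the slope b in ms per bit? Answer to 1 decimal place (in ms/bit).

173.1 ms/bit

10 alternatives carry log₂ 10 = 3.3219 bits; the choice cost is 805 − 230 = 575 ms, so b = 575/3.3219 = 173.092 ms/bit.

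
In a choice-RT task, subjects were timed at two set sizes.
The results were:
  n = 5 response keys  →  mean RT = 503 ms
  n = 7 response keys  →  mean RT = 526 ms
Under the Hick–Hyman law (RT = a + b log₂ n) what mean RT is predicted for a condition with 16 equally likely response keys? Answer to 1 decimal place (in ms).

With log₂ n on the abscissa the relation is linear; from the two conditions:
  b = (526 − 503) / (log₂ 7 − log₂ 5) = 23 / (2.8074 − 2.3219) = 47.381 ms/bit
  a = 503 − 47.381 × 2.3219 = 392.985 ms
Then RT(16) = 392.985 + 47.381 × log₂ 16 = 392.985 + 47.381 × 4 ≈ 582.509 ms.

582.5 ms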